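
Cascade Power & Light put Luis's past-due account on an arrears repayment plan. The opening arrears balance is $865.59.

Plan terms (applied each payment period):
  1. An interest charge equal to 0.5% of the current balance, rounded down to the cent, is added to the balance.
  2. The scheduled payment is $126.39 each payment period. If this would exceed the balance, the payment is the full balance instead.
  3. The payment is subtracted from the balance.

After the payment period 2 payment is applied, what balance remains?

$620.84

Payment period 1: opening $865.59; interest $4.32 → $869.91; payment $126.39; balance $743.52
Payment period 2: opening $743.52; interest $3.71 → $747.23; payment $126.39; balance $620.84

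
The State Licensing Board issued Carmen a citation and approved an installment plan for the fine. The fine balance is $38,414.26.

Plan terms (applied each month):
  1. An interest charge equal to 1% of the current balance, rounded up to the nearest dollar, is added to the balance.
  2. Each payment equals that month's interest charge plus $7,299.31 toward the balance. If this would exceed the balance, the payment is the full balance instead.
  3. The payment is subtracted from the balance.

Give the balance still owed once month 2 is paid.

# | Opening | Interest | Payment | End bal
1 | $38,414.26 | $385.00 | $7,684.31 | $31,114.95
2 | $31,114.95 | $312.00 | $7,611.31 | $23,815.64

$23,815.64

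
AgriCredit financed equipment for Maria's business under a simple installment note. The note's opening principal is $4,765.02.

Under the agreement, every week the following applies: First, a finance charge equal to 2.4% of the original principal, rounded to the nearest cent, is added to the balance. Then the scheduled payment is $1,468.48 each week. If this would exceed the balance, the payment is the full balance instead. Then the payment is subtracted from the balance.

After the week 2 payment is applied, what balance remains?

Week 1: opening $4,765.02; interest $114.36 → $4,879.38; payment $1,468.48; balance $3,410.90
Week 2: opening $3,410.90; interest $114.36 → $3,525.26; payment $1,468.48; balance $2,056.78

$2,056.78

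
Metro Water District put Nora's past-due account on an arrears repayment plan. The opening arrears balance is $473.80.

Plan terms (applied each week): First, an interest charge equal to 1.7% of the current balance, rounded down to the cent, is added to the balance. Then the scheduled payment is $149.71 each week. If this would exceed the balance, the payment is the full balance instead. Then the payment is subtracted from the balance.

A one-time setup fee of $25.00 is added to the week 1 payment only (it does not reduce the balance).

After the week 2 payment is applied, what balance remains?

Week 1: $473.80 +$8.05 interest = $481.85; pay $149.71 (+ $25.00 fee) → $332.14
Week 2: $332.14 +$5.64 interest = $337.78; pay $149.71 → $188.07

$188.07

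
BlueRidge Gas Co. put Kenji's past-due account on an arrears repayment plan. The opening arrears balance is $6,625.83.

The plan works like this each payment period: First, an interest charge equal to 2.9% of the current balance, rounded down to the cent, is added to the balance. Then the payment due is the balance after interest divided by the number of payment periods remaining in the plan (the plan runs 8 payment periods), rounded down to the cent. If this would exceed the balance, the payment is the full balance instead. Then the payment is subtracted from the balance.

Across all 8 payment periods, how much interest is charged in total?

$925.75

Payment period 1: opening $6,625.83; interest $192.14 → $6,817.97; payment $852.24; balance $5,965.73
Payment period 2: opening $5,965.73; interest $173.00 → $6,138.73; payment $876.96; balance $5,261.77
Payment period 3: opening $5,261.77; interest $152.59 → $5,414.36; payment $902.39; balance $4,511.97
Payment period 4: opening $4,511.97; interest $130.84 → $4,642.81; payment $928.56; balance $3,714.25
Payment period 5: opening $3,714.25; interest $107.71 → $3,821.96; payment $955.49; balance $2,866.47
Payment period 6: opening $2,866.47; interest $83.12 → $2,949.59; payment $983.19; balance $1,966.40
Payment period 7: opening $1,966.40; interest $57.02 → $2,023.42; payment $1,011.71; balance $1,011.71
Payment period 8: opening $1,011.71; interest $29.33 → $1,041.04; payment $1,041.04; balance $0.00
Total interest: $192.14 + $173.00 + $152.59 + $130.84 + $107.71 + $83.12 + $57.02 + $29.33 = $925.75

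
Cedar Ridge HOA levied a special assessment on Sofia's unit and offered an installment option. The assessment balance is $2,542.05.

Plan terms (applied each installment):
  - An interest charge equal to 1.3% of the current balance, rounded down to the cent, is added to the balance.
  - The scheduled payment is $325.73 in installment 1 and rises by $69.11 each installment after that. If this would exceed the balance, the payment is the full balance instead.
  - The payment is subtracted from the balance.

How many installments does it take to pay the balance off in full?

6

# | Opening | Interest | Payment | End bal
1 | $2,542.05 | $33.04 | $325.73 | $2,249.36
2 | $2,249.36 | $29.24 | $394.84 | $1,883.76
3 | $1,883.76 | $24.48 | $463.95 | $1,444.29
4 | $1,444.29 | $18.77 | $533.06 | $930.00
5 | $930.00 | $12.09 | $602.17 | $339.92
6 | $339.92 | $4.41 | $344.33 | $0.00
Balance reaches $0.00 in installment 6.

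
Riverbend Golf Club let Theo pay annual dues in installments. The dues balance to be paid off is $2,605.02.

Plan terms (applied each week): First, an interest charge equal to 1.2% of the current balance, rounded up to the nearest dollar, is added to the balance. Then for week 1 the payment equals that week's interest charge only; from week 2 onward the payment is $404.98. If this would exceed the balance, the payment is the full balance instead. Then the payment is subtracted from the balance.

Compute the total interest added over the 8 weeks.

$159.00

Week 1: opening $2,605.02; interest $32.00 → $2,637.02; payment $32.00; balance $2,605.02
Week 2: opening $2,605.02; interest $32.00 → $2,637.02; payment $404.98; balance $2,232.04
Week 3: opening $2,232.04; interest $27.00 → $2,259.04; payment $404.98; balance $1,854.06
Week 4: opening $1,854.06; interest $23.00 → $1,877.06; payment $404.98; balance $1,472.08
Week 5: opening $1,472.08; interest $18.00 → $1,490.08; payment $404.98; balance $1,085.10
Week 6: opening $1,085.10; interest $14.00 → $1,099.10; payment $404.98; balance $694.12
Week 7: opening $694.12; interest $9.00 → $703.12; payment $404.98; balance $298.14
Week 8: opening $298.14; interest $4.00 → $302.14; payment $302.14; balance $0.00
Total interest: $32.00 + $32.00 + $27.00 + $23.00 + $18.00 + $14.00 + $9.00 + $4.00 = $159.00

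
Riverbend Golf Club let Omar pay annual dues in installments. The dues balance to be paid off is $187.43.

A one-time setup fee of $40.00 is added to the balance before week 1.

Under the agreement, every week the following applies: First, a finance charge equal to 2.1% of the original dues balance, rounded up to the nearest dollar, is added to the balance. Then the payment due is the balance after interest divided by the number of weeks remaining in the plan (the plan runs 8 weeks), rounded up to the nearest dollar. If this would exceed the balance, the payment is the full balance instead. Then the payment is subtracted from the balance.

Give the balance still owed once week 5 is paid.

$94.43

# | Opening | Interest | Payment | End bal
1 | $227.43 | $4.00 | $29.00 | $202.43
2 | $202.43 | $4.00 | $30.00 | $176.43
3 | $176.43 | $4.00 | $31.00 | $149.43
4 | $149.43 | $4.00 | $31.00 | $122.43
5 | $122.43 | $4.00 | $32.00 | $94.43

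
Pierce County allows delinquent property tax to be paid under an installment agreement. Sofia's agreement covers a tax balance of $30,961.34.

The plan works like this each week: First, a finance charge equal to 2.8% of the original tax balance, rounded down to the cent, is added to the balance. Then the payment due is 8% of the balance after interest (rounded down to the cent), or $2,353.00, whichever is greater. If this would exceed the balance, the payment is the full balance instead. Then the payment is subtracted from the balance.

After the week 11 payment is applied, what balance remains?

Week 1: $30,961.34 +$866.91 interest = $31,828.25; pay $2,546.26 → $29,281.99
Week 2: $29,281.99 +$866.91 interest = $30,148.90; pay $2,411.91 → $27,736.99
Week 3: $27,736.99 +$866.91 interest = $28,603.90; pay $2,353.00 → $26,250.90
Week 4: $26,250.90 +$866.91 interest = $27,117.81; pay $2,353.00 → $24,764.81
Week 5: $24,764.81 +$866.91 interest = $25,631.72; pay $2,353.00 → $23,278.72
Week 6: $23,278.72 +$866.91 interest = $24,145.63; pay $2,353.00 → $21,792.63
Week 7: $21,792.63 +$866.91 interest = $22,659.54; pay $2,353.00 → $20,306.54
Week 8: $20,306.54 +$866.91 interest = $21,173.45; pay $2,353.00 → $18,820.45
Week 9: $18,820.45 +$866.91 interest = $19,687.36; pay $2,353.00 → $17,334.36
Week 10: $17,334.36 +$866.91 interest = $18,201.27; pay $2,353.00 → $15,848.27
Week 11: $15,848.27 +$866.91 interest = $16,715.18; pay $2,353.00 → $14,362.18

$14,362.18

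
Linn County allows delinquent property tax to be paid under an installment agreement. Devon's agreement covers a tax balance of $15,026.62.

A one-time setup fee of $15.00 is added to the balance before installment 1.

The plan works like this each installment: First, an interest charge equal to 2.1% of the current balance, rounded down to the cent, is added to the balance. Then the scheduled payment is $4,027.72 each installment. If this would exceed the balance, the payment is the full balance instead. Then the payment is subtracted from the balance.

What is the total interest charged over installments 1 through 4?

Installment 1: opening $15,041.62; interest $315.87 → $15,357.49; payment $4,027.72; balance $11,329.77
Installment 2: opening $11,329.77; interest $237.92 → $11,567.69; payment $4,027.72; balance $7,539.97
Installment 3: opening $7,539.97; interest $158.33 → $7,698.30; payment $4,027.72; balance $3,670.58
Installment 4: opening $3,670.58; interest $77.08 → $3,747.66; payment $3,747.66; balance $0.00
Total interest: $315.87 + $237.92 + $158.33 + $77.08 = $789.20

$789.20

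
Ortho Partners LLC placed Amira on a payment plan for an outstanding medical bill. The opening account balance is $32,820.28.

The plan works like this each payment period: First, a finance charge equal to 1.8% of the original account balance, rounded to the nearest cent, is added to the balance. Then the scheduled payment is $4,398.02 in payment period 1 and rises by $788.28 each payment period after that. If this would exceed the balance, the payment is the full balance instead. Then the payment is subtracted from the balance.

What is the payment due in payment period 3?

$5,974.58

Payment period 1: opening $32,820.28; interest $590.77 → $33,411.05; payment $4,398.02; balance $29,013.03
Payment period 2: opening $29,013.03; interest $590.77 → $29,603.80; payment $5,186.30; balance $24,417.50
Payment period 3: opening $24,417.50; interest $590.77 → $25,008.27; payment $5,974.58; balance $19,033.69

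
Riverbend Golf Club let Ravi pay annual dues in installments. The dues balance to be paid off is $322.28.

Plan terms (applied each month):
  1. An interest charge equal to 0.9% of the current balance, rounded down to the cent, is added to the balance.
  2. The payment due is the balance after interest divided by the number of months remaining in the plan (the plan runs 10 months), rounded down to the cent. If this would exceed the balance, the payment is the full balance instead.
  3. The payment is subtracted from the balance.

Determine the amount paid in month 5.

Month 1: opening $322.28; interest $2.90 → $325.18; payment $32.51; balance $292.67
Month 2: opening $292.67; interest $2.63 → $295.30; payment $32.81; balance $262.49
Month 3: opening $262.49; interest $2.36 → $264.85; payment $33.10; balance $231.75
Month 4: opening $231.75; interest $2.08 → $233.83; payment $33.40; balance $200.43
Month 5: opening $200.43; interest $1.80 → $202.23; payment $33.70; balance $168.53

$33.70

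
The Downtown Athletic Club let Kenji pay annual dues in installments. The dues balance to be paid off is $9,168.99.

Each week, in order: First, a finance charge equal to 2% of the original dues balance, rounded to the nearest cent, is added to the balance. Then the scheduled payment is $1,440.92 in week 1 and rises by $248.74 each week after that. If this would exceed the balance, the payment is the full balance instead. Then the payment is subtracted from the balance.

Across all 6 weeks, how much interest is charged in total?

$1,100.28

# | Opening | Interest | Payment | End bal
1 | $9,168.99 | $183.38 | $1,440.92 | $7,911.45
2 | $7,911.45 | $183.38 | $1,689.66 | $6,405.17
3 | $6,405.17 | $183.38 | $1,938.40 | $4,650.15
4 | $4,650.15 | $183.38 | $2,187.14 | $2,646.39
5 | $2,646.39 | $183.38 | $2,435.88 | $393.89
6 | $393.89 | $183.38 | $577.27 | $0.00
Total interest: $183.38 + $183.38 + $183.38 + $183.38 + $183.38 + $183.38 = $1,100.28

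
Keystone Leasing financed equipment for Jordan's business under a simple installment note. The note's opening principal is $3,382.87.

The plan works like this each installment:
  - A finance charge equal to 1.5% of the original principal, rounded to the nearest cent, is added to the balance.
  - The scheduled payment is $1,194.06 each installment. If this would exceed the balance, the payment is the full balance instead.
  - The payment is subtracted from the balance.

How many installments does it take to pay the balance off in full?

3

Installment 1: $3,382.87 +$50.74 interest = $3,433.61; pay $1,194.06 → $2,239.55
Installment 2: $2,239.55 +$50.74 interest = $2,290.29; pay $1,194.06 → $1,096.23
Installment 3: $1,096.23 +$50.74 interest = $1,146.97; pay $1,146.97 → $0.00
Balance reaches $0.00 in installment 3.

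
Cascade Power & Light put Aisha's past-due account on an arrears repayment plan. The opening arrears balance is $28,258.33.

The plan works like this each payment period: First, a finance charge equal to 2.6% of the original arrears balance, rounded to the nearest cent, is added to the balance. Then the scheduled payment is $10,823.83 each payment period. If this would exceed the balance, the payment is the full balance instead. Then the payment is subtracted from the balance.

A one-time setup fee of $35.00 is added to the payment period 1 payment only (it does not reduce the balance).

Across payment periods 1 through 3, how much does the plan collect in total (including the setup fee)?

$30,497.49

# | Opening | Interest | Payment | Fee | End bal
1 | $28,258.33 | $734.72 | $10,823.83 | $35.00 | $18,169.22
2 | $18,169.22 | $734.72 | $10,823.83 | — | $8,080.11
3 | $8,080.11 | $734.72 | $8,814.83 | — | $0.00
Total paid: $30,497.49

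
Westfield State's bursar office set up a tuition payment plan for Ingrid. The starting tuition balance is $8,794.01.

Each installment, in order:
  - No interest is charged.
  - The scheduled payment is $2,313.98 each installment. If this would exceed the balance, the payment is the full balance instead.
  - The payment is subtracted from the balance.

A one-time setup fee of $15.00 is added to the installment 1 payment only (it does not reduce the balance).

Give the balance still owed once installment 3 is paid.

$1,852.07

Installment 1: opening $8,794.01; payment $2,313.98 (+ $15.00 fee); balance $6,480.03
Installment 2: opening $6,480.03; payment $2,313.98; balance $4,166.05
Installment 3: opening $4,166.05; payment $2,313.98; balance $1,852.07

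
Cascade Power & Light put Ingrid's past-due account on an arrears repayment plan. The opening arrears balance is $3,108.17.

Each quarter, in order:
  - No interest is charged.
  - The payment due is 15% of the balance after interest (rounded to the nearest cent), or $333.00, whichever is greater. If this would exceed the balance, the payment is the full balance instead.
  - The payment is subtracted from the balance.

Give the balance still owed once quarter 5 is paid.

Quarter 1: $3,108.17 − $466.23 → $2,641.94
Quarter 2: $2,641.94 − $396.29 → $2,245.65
Quarter 3: $2,245.65 − $336.85 → $1,908.80
Quarter 4: $1,908.80 − $333.00 → $1,575.80
Quarter 5: $1,575.80 − $333.00 → $1,242.80

$1,242.80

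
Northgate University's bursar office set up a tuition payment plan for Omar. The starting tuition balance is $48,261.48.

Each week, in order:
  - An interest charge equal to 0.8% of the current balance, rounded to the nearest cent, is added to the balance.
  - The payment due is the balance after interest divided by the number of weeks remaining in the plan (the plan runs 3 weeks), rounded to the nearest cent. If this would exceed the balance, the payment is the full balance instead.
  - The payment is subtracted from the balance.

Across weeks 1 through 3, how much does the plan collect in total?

$49,037.78

Week 1: opening $48,261.48; interest $386.09 → $48,647.57; payment $16,215.86; balance $32,431.71
Week 2: opening $32,431.71; interest $259.45 → $32,691.16; payment $16,345.58; balance $16,345.58
Week 3: opening $16,345.58; interest $130.76 → $16,476.34; payment $16,476.34; balance $0.00
Total paid: $49,037.78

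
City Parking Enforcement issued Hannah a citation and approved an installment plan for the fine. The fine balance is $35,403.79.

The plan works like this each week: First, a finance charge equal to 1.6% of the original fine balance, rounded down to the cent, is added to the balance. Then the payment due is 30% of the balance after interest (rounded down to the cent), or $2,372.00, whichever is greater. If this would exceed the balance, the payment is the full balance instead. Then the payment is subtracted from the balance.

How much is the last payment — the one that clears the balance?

Week 1: opening $35,403.79; interest $566.46 → $35,970.25; payment $10,791.07; balance $25,179.18
Week 2: opening $25,179.18; interest $566.46 → $25,745.64; payment $7,723.69; balance $18,021.95
Week 3: opening $18,021.95; interest $566.46 → $18,588.41; payment $5,576.52; balance $13,011.89
Week 4: opening $13,011.89; interest $566.46 → $13,578.35; payment $4,073.50; balance $9,504.85
Week 5: opening $9,504.85; interest $566.46 → $10,071.31; payment $3,021.39; balance $7,049.92
Week 6: opening $7,049.92; interest $566.46 → $7,616.38; payment $2,372.00; balance $5,244.38
Week 7: opening $5,244.38; interest $566.46 → $5,810.84; payment $2,372.00; balance $3,438.84
Week 8: opening $3,438.84; interest $566.46 → $4,005.30; payment $2,372.00; balance $1,633.30
Week 9: opening $1,633.30; interest $566.46 → $2,199.76; payment $2,199.76; balance $0.00

$2,199.76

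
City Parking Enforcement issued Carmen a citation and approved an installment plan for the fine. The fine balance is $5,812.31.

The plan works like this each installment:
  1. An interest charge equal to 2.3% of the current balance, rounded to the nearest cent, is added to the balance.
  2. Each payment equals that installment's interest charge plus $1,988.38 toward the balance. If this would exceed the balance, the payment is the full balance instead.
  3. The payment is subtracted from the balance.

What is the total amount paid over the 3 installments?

$6,076.16

# | Opening | Interest | Payment | End bal
1 | $5,812.31 | $133.68 | $2,122.06 | $3,823.93
2 | $3,823.93 | $87.95 | $2,076.33 | $1,835.55
3 | $1,835.55 | $42.22 | $1,877.77 | $0.00
Total paid: $6,076.16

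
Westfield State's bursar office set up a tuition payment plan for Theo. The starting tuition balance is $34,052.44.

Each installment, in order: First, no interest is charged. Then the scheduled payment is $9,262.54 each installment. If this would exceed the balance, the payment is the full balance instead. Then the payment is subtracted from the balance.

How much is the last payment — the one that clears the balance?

$6,264.82

Installment 1: opening $34,052.44; payment $9,262.54; balance $24,789.90
Installment 2: opening $24,789.90; payment $9,262.54; balance $15,527.36
Installment 3: opening $15,527.36; payment $9,262.54; balance $6,264.82
Installment 4: opening $6,264.82; payment $6,264.82; balance $0.00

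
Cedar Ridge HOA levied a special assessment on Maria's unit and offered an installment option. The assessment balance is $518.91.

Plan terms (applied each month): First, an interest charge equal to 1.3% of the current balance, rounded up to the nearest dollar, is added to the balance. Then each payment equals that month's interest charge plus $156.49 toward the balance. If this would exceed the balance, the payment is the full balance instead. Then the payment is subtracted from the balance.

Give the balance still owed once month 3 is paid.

Month 1: opening $518.91; interest $7.00 → $525.91; payment $163.49; balance $362.42
Month 2: opening $362.42; interest $5.00 → $367.42; payment $161.49; balance $205.93
Month 3: opening $205.93; interest $3.00 → $208.93; payment $159.49; balance $49.44

$49.44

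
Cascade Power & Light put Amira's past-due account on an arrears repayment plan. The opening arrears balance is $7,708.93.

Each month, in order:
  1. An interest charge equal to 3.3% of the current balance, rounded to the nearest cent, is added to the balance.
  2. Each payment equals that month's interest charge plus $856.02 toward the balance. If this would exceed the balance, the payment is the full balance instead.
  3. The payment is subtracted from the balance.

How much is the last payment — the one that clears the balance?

Month 1: $7,708.93 +$254.39 interest = $7,963.32; pay $1,110.41 → $6,852.91
Month 2: $6,852.91 +$226.15 interest = $7,079.06; pay $1,082.17 → $5,996.89
Month 3: $5,996.89 +$197.90 interest = $6,194.79; pay $1,053.92 → $5,140.87
Month 4: $5,140.87 +$169.65 interest = $5,310.52; pay $1,025.67 → $4,284.85
Month 5: $4,284.85 +$141.40 interest = $4,426.25; pay $997.42 → $3,428.83
Month 6: $3,428.83 +$113.15 interest = $3,541.98; pay $969.17 → $2,572.81
Month 7: $2,572.81 +$84.90 interest = $2,657.71; pay $940.92 → $1,716.79
Month 8: $1,716.79 +$56.65 interest = $1,773.44; pay $912.67 → $860.77
Month 9: $860.77 +$28.41 interest = $889.18; pay $884.43 → $4.75
Month 10: $4.75 +$0.16 interest = $4.91; pay $4.91 → $0.00

$4.91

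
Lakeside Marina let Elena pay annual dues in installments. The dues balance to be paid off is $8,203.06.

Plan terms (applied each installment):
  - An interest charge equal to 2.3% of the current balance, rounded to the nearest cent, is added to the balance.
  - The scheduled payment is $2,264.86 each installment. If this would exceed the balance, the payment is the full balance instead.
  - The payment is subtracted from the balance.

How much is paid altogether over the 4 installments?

$8,666.81

# | Opening | Interest | Payment | End bal
1 | $8,203.06 | $188.67 | $2,264.86 | $6,126.87
2 | $6,126.87 | $140.92 | $2,264.86 | $4,002.93
3 | $4,002.93 | $92.07 | $2,264.86 | $1,830.14
4 | $1,830.14 | $42.09 | $1,872.23 | $0.00
Total paid: $8,666.81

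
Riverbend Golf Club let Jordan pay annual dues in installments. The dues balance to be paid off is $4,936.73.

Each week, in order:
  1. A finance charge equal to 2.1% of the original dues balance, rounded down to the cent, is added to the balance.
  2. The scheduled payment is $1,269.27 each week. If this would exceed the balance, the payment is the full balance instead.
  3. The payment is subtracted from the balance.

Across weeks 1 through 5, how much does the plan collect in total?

$5,455.08

Week 1: $4,936.73 +$103.67 interest = $5,040.40; pay $1,269.27 → $3,771.13
Week 2: $3,771.13 +$103.67 interest = $3,874.80; pay $1,269.27 → $2,605.53
Week 3: $2,605.53 +$103.67 interest = $2,709.20; pay $1,269.27 → $1,439.93
Week 4: $1,439.93 +$103.67 interest = $1,543.60; pay $1,269.27 → $274.33
Week 5: $274.33 +$103.67 interest = $378.00; pay $378.00 → $0.00
Total paid: $5,455.08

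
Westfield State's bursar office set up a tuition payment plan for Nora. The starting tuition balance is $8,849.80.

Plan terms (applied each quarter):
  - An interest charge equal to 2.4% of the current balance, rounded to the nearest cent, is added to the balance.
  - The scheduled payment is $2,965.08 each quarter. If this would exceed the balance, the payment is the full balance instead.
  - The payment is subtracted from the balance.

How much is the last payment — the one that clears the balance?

$401.38

Quarter 1: $8,849.80 +$212.40 interest = $9,062.20; pay $2,965.08 → $6,097.12
Quarter 2: $6,097.12 +$146.33 interest = $6,243.45; pay $2,965.08 → $3,278.37
Quarter 3: $3,278.37 +$78.68 interest = $3,357.05; pay $2,965.08 → $391.97
Quarter 4: $391.97 +$9.41 interest = $401.38; pay $401.38 → $0.00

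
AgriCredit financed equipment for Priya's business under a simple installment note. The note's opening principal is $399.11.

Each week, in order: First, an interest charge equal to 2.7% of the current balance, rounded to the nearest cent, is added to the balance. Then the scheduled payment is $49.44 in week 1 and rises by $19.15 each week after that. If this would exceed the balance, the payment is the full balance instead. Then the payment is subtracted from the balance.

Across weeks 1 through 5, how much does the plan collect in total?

$437.02

Week 1: opening $399.11; interest $10.78 → $409.89; payment $49.44; balance $360.45
Week 2: opening $360.45; interest $9.73 → $370.18; payment $68.59; balance $301.59
Week 3: opening $301.59; interest $8.14 → $309.73; payment $87.74; balance $221.99
Week 4: opening $221.99; interest $5.99 → $227.98; payment $106.89; balance $121.09
Week 5: opening $121.09; interest $3.27 → $124.36; payment $124.36; balance $0.00
Total paid: $437.02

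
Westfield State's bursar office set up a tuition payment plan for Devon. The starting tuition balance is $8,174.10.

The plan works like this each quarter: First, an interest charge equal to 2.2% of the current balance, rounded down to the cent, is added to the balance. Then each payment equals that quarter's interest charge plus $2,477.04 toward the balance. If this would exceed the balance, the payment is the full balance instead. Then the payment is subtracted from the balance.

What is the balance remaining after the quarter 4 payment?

$0.00

# | Opening | Interest | Payment | End bal
1 | $8,174.10 | $179.83 | $2,656.87 | $5,697.06
2 | $5,697.06 | $125.33 | $2,602.37 | $3,220.02
3 | $3,220.02 | $70.84 | $2,547.88 | $742.98
4 | $742.98 | $16.34 | $759.32 | $0.00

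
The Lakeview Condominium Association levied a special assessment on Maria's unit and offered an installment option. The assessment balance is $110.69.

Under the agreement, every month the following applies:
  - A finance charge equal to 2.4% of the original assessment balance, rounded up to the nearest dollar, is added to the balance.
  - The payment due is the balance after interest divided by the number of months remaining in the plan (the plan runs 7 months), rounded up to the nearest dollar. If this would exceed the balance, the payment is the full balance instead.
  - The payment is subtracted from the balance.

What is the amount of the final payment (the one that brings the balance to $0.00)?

$22.69

# | Opening | Interest | Payment | End bal
1 | $110.69 | $3.00 | $17.00 | $96.69
2 | $96.69 | $3.00 | $17.00 | $82.69
3 | $82.69 | $3.00 | $18.00 | $67.69
4 | $67.69 | $3.00 | $18.00 | $52.69
5 | $52.69 | $3.00 | $19.00 | $36.69
6 | $36.69 | $3.00 | $20.00 | $19.69
7 | $19.69 | $3.00 | $22.69 | $0.00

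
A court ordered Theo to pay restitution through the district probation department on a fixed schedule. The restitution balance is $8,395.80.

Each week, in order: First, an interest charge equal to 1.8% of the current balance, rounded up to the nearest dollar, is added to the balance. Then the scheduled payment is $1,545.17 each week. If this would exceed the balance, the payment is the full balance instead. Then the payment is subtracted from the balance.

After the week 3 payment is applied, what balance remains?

# | Opening | Interest | Payment | End bal
1 | $8,395.80 | $152.00 | $1,545.17 | $7,002.63
2 | $7,002.63 | $127.00 | $1,545.17 | $5,584.46
3 | $5,584.46 | $101.00 | $1,545.17 | $4,140.29

$4,140.29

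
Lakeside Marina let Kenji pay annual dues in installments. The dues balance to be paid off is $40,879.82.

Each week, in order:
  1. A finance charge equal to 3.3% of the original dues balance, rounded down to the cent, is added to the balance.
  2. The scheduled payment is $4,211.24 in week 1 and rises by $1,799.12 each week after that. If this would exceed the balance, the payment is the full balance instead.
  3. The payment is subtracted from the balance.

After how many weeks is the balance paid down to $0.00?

Week 1: opening $40,879.82; interest $1,349.03 → $42,228.85; payment $4,211.24; balance $38,017.61
Week 2: opening $38,017.61; interest $1,349.03 → $39,366.64; payment $6,010.36; balance $33,356.28
Week 3: opening $33,356.28; interest $1,349.03 → $34,705.31; payment $7,809.48; balance $26,895.83
Week 4: opening $26,895.83; interest $1,349.03 → $28,244.86; payment $9,608.60; balance $18,636.26
Week 5: opening $18,636.26; interest $1,349.03 → $19,985.29; payment $11,407.72; balance $8,577.57
Week 6: opening $8,577.57; interest $1,349.03 → $9,926.60; payment $9,926.60; balance $0.00
Balance reaches $0.00 in week 6.

6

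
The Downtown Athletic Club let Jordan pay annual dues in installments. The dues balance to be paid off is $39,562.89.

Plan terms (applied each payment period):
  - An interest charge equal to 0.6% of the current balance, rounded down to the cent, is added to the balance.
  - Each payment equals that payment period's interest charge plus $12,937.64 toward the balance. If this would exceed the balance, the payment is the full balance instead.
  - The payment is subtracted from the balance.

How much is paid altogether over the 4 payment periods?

# | Opening | Interest | Payment | End bal
1 | $39,562.89 | $237.37 | $13,175.01 | $26,625.25
2 | $26,625.25 | $159.75 | $13,097.39 | $13,687.61
3 | $13,687.61 | $82.12 | $13,019.76 | $749.97
4 | $749.97 | $4.49 | $754.46 | $0.00
Total paid: $40,046.62

$40,046.62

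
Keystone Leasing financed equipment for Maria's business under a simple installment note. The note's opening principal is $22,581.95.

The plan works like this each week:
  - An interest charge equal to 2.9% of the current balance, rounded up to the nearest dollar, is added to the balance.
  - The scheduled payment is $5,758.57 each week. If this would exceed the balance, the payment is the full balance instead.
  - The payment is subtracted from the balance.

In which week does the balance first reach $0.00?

# | Opening | Interest | Payment | End bal
1 | $22,581.95 | $655.00 | $5,758.57 | $17,478.38
2 | $17,478.38 | $507.00 | $5,758.57 | $12,226.81
3 | $12,226.81 | $355.00 | $5,758.57 | $6,823.24
4 | $6,823.24 | $198.00 | $5,758.57 | $1,262.67
5 | $1,262.67 | $37.00 | $1,299.67 | $0.00
Balance reaches $0.00 in week 5.

5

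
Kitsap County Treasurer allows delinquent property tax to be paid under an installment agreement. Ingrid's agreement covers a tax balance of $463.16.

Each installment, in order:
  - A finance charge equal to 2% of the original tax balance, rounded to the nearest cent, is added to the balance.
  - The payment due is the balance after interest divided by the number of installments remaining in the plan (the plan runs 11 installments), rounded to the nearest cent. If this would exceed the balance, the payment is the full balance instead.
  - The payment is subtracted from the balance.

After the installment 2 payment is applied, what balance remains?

Installment 1: opening $463.16; interest $9.26 → $472.42; payment $42.95; balance $429.47
Installment 2: opening $429.47; interest $9.26 → $438.73; payment $43.87; balance $394.86

$394.86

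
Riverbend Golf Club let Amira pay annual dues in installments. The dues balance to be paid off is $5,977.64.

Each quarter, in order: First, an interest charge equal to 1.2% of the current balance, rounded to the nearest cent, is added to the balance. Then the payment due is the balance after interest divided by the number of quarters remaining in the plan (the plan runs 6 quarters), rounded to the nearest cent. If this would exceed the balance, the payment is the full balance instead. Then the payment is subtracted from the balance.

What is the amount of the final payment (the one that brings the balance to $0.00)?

Quarter 1: $5,977.64 +$71.73 interest = $6,049.37; pay $1,008.23 → $5,041.14
Quarter 2: $5,041.14 +$60.49 interest = $5,101.63; pay $1,020.33 → $4,081.30
Quarter 3: $4,081.30 +$48.98 interest = $4,130.28; pay $1,032.57 → $3,097.71
Quarter 4: $3,097.71 +$37.17 interest = $3,134.88; pay $1,044.96 → $2,089.92
Quarter 5: $2,089.92 +$25.08 interest = $2,115.00; pay $1,057.50 → $1,057.50
Quarter 6: $1,057.50 +$12.69 interest = $1,070.19; pay $1,070.19 → $0.00

$1,070.19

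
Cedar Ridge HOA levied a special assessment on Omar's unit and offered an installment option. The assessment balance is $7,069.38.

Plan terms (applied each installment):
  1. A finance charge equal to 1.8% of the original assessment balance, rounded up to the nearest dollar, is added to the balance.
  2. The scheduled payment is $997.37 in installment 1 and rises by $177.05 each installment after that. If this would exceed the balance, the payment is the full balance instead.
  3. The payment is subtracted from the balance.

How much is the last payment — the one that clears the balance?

$1,080.03

Installment 1: $7,069.38 +$128.00 interest = $7,197.38; pay $997.37 → $6,200.01
Installment 2: $6,200.01 +$128.00 interest = $6,328.01; pay $1,174.42 → $5,153.59
Installment 3: $5,153.59 +$128.00 interest = $5,281.59; pay $1,351.47 → $3,930.12
Installment 4: $3,930.12 +$128.00 interest = $4,058.12; pay $1,528.52 → $2,529.60
Installment 5: $2,529.60 +$128.00 interest = $2,657.60; pay $1,705.57 → $952.03
Installment 6: $952.03 +$128.00 interest = $1,080.03; pay $1,080.03 → $0.00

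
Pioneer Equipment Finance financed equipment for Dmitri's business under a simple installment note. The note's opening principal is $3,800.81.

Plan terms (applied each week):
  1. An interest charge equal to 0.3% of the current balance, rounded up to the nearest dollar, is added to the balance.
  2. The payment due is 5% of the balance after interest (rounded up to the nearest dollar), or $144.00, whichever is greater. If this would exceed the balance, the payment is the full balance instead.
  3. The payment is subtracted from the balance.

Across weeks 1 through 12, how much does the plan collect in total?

# | Opening | Interest | Payment | End bal
1 | $3,800.81 | $12.00 | $191.00 | $3,621.81
2 | $3,621.81 | $11.00 | $182.00 | $3,450.81
3 | $3,450.81 | $11.00 | $174.00 | $3,287.81
4 | $3,287.81 | $10.00 | $165.00 | $3,132.81
5 | $3,132.81 | $10.00 | $158.00 | $2,984.81
6 | $2,984.81 | $9.00 | $150.00 | $2,843.81
7 | $2,843.81 | $9.00 | $144.00 | $2,708.81
8 | $2,708.81 | $9.00 | $144.00 | $2,573.81
9 | $2,573.81 | $8.00 | $144.00 | $2,437.81
10 | $2,437.81 | $8.00 | $144.00 | $2,301.81
11 | $2,301.81 | $7.00 | $144.00 | $2,164.81
12 | $2,164.81 | $7.00 | $144.00 | $2,027.81
Total paid: $1,884.00

$1,884.00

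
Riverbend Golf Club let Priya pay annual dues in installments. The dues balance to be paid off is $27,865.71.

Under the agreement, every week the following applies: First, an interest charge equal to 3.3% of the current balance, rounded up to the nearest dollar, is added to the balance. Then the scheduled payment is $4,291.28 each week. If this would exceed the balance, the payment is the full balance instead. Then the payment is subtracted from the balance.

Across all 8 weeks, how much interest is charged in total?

Week 1: $27,865.71 +$920.00 interest = $28,785.71; pay $4,291.28 → $24,494.43
Week 2: $24,494.43 +$809.00 interest = $25,303.43; pay $4,291.28 → $21,012.15
Week 3: $21,012.15 +$694.00 interest = $21,706.15; pay $4,291.28 → $17,414.87
Week 4: $17,414.87 +$575.00 interest = $17,989.87; pay $4,291.28 → $13,698.59
Week 5: $13,698.59 +$453.00 interest = $14,151.59; pay $4,291.28 → $9,860.31
Week 6: $9,860.31 +$326.00 interest = $10,186.31; pay $4,291.28 → $5,895.03
Week 7: $5,895.03 +$195.00 interest = $6,090.03; pay $4,291.28 → $1,798.75
Week 8: $1,798.75 +$60.00 interest = $1,858.75; pay $1,858.75 → $0.00
Total interest: $920.00 + $809.00 + $694.00 + $575.00 + $453.00 + $326.00 + $195.00 + $60.00 = $4,032.00

$4,032.00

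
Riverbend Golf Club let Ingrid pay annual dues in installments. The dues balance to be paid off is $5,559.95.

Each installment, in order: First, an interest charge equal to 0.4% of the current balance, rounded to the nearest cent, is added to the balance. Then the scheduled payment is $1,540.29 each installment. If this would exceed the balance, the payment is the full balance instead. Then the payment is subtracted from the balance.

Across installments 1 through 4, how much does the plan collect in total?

$5,612.38

Installment 1: opening $5,559.95; interest $22.24 → $5,582.19; payment $1,540.29; balance $4,041.90
Installment 2: opening $4,041.90; interest $16.17 → $4,058.07; payment $1,540.29; balance $2,517.78
Installment 3: opening $2,517.78; interest $10.07 → $2,527.85; payment $1,540.29; balance $987.56
Installment 4: opening $987.56; interest $3.95 → $991.51; payment $991.51; balance $0.00
Total paid: $5,612.38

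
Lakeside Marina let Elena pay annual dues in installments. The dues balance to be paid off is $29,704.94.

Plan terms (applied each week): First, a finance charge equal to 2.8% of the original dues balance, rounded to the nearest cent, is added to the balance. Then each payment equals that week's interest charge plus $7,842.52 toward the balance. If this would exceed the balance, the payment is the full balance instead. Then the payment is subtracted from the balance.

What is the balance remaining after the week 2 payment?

# | Opening | Interest | Payment | End bal
1 | $29,704.94 | $831.74 | $8,674.26 | $21,862.42
2 | $21,862.42 | $831.74 | $8,674.26 | $14,019.90

$14,019.90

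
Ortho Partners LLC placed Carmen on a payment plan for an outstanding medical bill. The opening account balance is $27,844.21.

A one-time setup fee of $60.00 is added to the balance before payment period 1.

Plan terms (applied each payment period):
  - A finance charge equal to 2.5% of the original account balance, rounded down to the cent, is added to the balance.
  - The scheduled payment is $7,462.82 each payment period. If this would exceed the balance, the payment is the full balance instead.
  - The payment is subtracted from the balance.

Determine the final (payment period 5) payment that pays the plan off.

$1,533.43

# | Opening | Interest | Payment | End bal
1 | $27,904.21 | $696.10 | $7,462.82 | $21,137.49
2 | $21,137.49 | $696.10 | $7,462.82 | $14,370.77
3 | $14,370.77 | $696.10 | $7,462.82 | $7,604.05
4 | $7,604.05 | $696.10 | $7,462.82 | $837.33
5 | $837.33 | $696.10 | $1,533.43 | $0.00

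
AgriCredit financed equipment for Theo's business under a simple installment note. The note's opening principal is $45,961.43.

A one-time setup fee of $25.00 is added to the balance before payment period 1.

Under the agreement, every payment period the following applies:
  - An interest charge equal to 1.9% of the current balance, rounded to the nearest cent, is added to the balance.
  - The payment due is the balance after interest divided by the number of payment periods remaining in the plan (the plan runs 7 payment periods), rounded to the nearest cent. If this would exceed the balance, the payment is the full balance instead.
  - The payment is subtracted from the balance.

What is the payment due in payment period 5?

Payment period 1: opening $45,986.43; interest $873.74 → $46,860.17; payment $6,694.31; balance $40,165.86
Payment period 2: opening $40,165.86; interest $763.15 → $40,929.01; payment $6,821.50; balance $34,107.51
Payment period 3: opening $34,107.51; interest $648.04 → $34,755.55; payment $6,951.11; balance $27,804.44
Payment period 4: opening $27,804.44; interest $528.28 → $28,332.72; payment $7,083.18; balance $21,249.54
Payment period 5: opening $21,249.54; interest $403.74 → $21,653.28; payment $7,217.76; balance $14,435.52

$7,217.76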